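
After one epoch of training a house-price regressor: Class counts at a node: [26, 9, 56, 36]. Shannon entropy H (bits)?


Probabilities: [26/127, 9/127, 56/127, 36/127] ≈ [0.2047, 0.0709, 0.4409, 0.2835]
H = -((26/127)·log₂(26/127) + (9/127)·log₂(9/127) + (56/127)·log₂(56/127) + (36/127)·log₂(36/127))
  = 1.7755 bits

1.7755 bits


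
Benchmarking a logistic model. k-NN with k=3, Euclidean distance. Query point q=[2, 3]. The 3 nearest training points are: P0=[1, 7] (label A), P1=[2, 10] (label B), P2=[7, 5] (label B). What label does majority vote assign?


d(q,P0) = 4.1231  (label A)
d(q,P1) = 7.0  (label B)
d(q,P2) = 5.3852  (label B)
Votes: A=1, B=2
Majority → B

B


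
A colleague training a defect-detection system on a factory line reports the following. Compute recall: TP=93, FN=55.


Recall = TP/(TP+FN)
= 93/(93+55)
= 93/148 = 62.84%

62.84%


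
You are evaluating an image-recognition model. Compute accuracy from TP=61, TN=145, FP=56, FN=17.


Accuracy = (TP+TN)/(TP+TN+FP+FN)
= (61+145)/(279)
= 206/279 = 73.84%

73.84%


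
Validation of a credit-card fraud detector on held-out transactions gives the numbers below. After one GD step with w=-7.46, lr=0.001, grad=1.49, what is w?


w_new = w - α·∇
= -7.46 - 0.001·1.49
= -7.46 - 0.00149
= -7.46149

-7.46149


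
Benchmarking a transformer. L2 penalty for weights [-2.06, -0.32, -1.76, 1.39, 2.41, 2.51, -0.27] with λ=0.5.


‖w‖₂² = (-2.06)² + (-0.32)² + (-1.76)² + (1.39)² + (2.41)² + (2.51)² + (-0.27)²
     = 4.2436 + 0.1024 + 3.0976 + 1.9321 + 5.8081 + 6.3001 + 0.0729
     = 21.5568
λ·‖w‖₂² = 0.5·21.5568 = 10.7784

10.7784


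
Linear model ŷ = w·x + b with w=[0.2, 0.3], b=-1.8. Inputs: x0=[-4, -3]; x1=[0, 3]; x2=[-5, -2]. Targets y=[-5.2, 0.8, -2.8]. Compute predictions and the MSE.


ŷ0 = (0.2)·(-4) + (0.3)·(-3) - 1.8 = -3.5
ŷ1 = (0.2)·(0) + (0.3)·(3) - 1.8 = -0.9
ŷ2 = (0.2)·(-5) + (0.3)·(-2) - 1.8 = -3.4
errors² = [2.89, 2.89, 0.36]
MSE = 6.1400/3 = 2.0467

2.0467


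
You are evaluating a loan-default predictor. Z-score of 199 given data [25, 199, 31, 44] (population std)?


μ = 74.75, σ = 72.0638
z = (199 - 74.75)/72.0638 = 1.7242

1.7242


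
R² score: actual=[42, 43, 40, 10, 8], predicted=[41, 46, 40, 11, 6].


ȳ = 28.6
SS_res = Σ(y-ŷ)² = 15
SS_tot = Σ(y-ȳ)² = 1287.2
R² = 1 - SS_res/SS_tot = 1 - 0.0117 = 0.9883

0.9883


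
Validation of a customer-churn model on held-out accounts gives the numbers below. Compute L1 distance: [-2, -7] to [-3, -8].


d = |-2+ 3| + |-7+ 8|
  = 1 + 1
  = 2

2


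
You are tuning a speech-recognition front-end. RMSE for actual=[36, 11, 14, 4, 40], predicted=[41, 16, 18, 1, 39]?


MSE = 76/5 = 15.2
RMSE = √(76/5) = 3.8987

3.8987


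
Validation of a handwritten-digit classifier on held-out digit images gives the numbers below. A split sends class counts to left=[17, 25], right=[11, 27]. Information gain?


Parent = [28, 52], H_parent = 0.9341
H_left = 0.9737 (n=42), H_right = 0.868 (n=38)
H_children = (42/80)·0.9737 + (38/80)·0.868 = 0.9235
IG = 0.9341 - 0.9235 = 0.0106

0.0106


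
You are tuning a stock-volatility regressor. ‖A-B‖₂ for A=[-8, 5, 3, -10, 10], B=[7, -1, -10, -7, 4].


d = √((-8-7)² + (5+ 1)² + (3+ 10)² + (-10+ 7)² + (10-4)²)
  = √(225 + 36 + 169 + 9 + 36)
  = √475 = 21.7945

21.7945


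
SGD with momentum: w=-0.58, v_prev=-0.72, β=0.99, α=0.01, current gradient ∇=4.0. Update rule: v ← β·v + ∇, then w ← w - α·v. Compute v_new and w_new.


v_new = 0.99·-0.72 + 4.0 = -0.7128 + 4.0 = 3.2872
w_new = -0.58 - 0.01·3.2872 = -0.58 - 0.032872 = -0.612872

v_new=3.2872, w_new=-0.612872


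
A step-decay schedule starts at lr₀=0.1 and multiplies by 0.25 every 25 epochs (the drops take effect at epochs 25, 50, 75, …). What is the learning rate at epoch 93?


n_drops = ⌊93/25⌋ = 3
lr = 0.1·0.25^3 = 0.1·0.015625 = 0.0015625

0.0015625


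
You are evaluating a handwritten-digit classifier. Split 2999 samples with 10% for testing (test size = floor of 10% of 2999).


Test = ⌊2999·10/100⌋ = 299
Train = 2999 - 299 = 2700

Train: 2700, Test: 299


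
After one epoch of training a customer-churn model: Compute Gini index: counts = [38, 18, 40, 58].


Probabilities: [38/154, 18/154, 40/154, 58/154] ≈ [0.2468, 0.1169, 0.2597, 0.3766]
Σpᵢ² = (1444 + 324 + 1600 + 3364)/154² = 6732/23716
Gini = 1 - Σpᵢ² = 1 - 6732/23716 = 0.7161

0.7161


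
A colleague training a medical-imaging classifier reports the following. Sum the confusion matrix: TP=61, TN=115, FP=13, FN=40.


Total = TP + TN + FP + FN
= 61 + 115 + 13 + 40
= 229
(Predicted positive: 74, predicted negative: 155)

229


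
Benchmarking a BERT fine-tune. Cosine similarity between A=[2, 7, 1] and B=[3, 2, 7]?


A·B = 2·3 + 7·2 + 1·7 = 27
‖A‖ = √54 = 7.3485, ‖B‖ = √62 = 7.874
cos = 27/(√54·√62) = 27/√3348 = 0.4666

0.4666


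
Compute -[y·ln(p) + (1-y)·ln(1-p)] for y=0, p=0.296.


BCE = -[y·ln(p) + (1-y)·ln(1-p)]
= -0 - 1·ln(1-0.296)
= -ln(0.704) = 0.351

0.351


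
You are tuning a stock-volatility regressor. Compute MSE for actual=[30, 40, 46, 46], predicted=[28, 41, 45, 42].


Squared errors: (30-28)²=4, (40-41)²=1, (46-45)²=1, (46-42)²=16
Sum = 22
MSE = 22/4 = 11/2

11/2


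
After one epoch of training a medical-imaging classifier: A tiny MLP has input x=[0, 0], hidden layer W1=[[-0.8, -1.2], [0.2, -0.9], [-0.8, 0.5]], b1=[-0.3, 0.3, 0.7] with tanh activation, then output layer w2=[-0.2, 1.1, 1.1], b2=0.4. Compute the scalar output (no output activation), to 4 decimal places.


z1[0] = (-0.8)·(0) + (-1.2)·(0) - 0.3 = -0.3
z1[1] = (0.2)·(0) + (-0.9)·(0) + 0.3 = 0.3
z1[2] = (-0.8)·(0) + (0.5)·(0) + 0.7 = 0.7
h = tanh(z1) = [-0.2913, 0.2913, 0.6044]
output = (-0.2)·(-0.2913) + (1.1)·(0.2913) + (1.1)·(0.6044) + 0.4 = 1.4435

1.4435


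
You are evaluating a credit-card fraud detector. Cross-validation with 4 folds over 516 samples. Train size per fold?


Fold size = 516/4 = 129
Training per fold = 516 - 129 = 387

387


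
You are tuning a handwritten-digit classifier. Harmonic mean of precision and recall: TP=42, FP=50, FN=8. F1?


Precision = 42/92 = 0.4565
Recall = 42/50 = 0.84
F1 = 2·P·R/(P+R) = 2·TP/(2·TP+FP+FN) = 84/(84+50+8) = 84/142 = 0.5915

0.5915


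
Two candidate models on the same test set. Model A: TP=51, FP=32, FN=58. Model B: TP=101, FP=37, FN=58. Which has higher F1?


Model A: P=51/83=0.6145, R=51/109=0.4679, F1=2PR/(P+R)=2TP/(2TP+FP+FN)=102/192=0.5312
Model B: P=101/138=0.7319, R=101/159=0.6352, F1=2PR/(P+R)=2TP/(2TP+FP+FN)=202/297=0.6801
0.5312 < 0.6801 → Model B

Model B


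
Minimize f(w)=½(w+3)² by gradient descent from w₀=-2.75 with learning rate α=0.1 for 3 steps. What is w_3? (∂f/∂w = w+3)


step 1: grad = -2.75+3 = 0.25; w = -2.75 - 0.1·(0.25) = -2.775
step 2: grad = -2.775+3 = 0.225; w = -2.775 - 0.1·(0.225) = -2.7975
step 3: grad = -2.7975+3 = 0.2025; w = -2.7975 - 0.1·(0.2025) = -2.81775

-2.81775


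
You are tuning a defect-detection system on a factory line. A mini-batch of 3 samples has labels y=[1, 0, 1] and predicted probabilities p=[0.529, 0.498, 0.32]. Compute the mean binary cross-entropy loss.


L[0] = -ln(0.529) = 0.6368
L[1] = -ln(1-0.498) = -ln(0.502) = 0.6892
L[2] = -ln(0.32) = 1.1394
mean = (0.6368 + 0.6892 + 1.1394)/3 = 0.8218

0.8218


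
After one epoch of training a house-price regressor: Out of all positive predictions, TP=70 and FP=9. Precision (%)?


Precision = TP/(TP+FP)
= 70/(70+9)
= 70/79 = 88.61%

88.61%


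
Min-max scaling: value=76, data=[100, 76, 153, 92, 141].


min=76, max=153
(76-76)/(153-76) = 0/77 = 0.0

0.0


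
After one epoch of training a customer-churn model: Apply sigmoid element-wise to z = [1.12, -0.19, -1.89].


σ(1.12) = 1/(1+e^-1.12) = 0.754
σ(-0.19) = 1/(1+e^0.19) = 0.4526
σ(-1.89) = 1/(1+e^1.89) = 0.1312
result = [0.754, 0.4526, 0.1312]

[0.754, 0.4526, 0.1312]


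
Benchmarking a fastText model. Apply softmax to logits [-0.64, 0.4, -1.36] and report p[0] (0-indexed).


Exponentials: e^-0.64=0.5273, e^0.4=1.4918, e^-1.36=0.2567
Sum = 2.2758
Softmax = [0.2317, 0.6555, 0.1128]
p[0] = 0.5273/2.2758 = 0.2317

0.2317


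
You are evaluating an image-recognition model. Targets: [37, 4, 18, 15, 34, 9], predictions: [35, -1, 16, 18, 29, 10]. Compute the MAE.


Absolute errors: |37-35|=2, |4+ 1|=5, |18-16|=2, |15-18|=3, |34-29|=5, |9-10|=1
Sum = 18
MAE = 18/6 = 3

3


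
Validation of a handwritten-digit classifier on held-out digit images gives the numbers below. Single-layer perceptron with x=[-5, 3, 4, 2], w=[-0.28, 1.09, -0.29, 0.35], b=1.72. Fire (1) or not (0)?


z = (-5)·(-0.28) + (3)·(1.09) + (4)·(-0.29) + (2)·(0.35) + 1.72
  = 5.93
step(z) = 1 (z≥0)

1


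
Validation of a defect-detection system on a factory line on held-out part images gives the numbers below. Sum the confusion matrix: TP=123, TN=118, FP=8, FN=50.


Total = TP + TN + FP + FN
= 123 + 118 + 8 + 50
= 299
(Predicted positive: 131, predicted negative: 168)

299


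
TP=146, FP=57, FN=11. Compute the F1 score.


Precision = 146/203 = 0.7192
Recall = 146/157 = 0.9299
F1 = 2·P·R/(P+R) = 2·TP/(2·TP+FP+FN) = 292/(292+57+11) = 292/360 = 0.8111

0.8111


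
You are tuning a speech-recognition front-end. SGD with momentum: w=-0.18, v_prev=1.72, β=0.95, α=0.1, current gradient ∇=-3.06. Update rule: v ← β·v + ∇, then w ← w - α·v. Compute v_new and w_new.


v_new = 0.95·1.72 - 3.06 = 1.634 - 3.06 = -1.426
w_new = -0.18 - 0.1·-1.426 = -0.18 + 0.1426 = -0.0374

v_new=-1.426, w_new=-0.0374


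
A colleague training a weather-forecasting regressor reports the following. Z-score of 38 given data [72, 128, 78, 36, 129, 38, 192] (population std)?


μ = 96.1429, σ = 52.3626
z = (38 - 96.1429)/52.3626 = -1.1104

-1.1104


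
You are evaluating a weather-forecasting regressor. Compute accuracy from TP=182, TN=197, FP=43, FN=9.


Accuracy = (TP+TN)/(TP+TN+FP+FN)
= (182+197)/(431)
= 379/431 = 87.94%

87.94%


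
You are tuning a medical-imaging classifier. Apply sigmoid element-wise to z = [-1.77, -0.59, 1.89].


σ(-1.77) = 1/(1+e^1.77) = 0.1455
σ(-0.59) = 1/(1+e^0.59) = 0.3566
σ(1.89) = 1/(1+e^-1.89) = 0.8688
result = [0.1455, 0.3566, 0.8688]

[0.1455, 0.3566, 0.8688]


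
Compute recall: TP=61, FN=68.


Recall = TP/(TP+FN)
= 61/(61+68)
= 61/129 = 47.29%

47.29%


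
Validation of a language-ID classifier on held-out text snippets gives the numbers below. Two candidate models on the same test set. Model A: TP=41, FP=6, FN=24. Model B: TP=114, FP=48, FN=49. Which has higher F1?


Model A: P=41/47=0.8723, R=41/65=0.6308, F1=2PR/(P+R)=2TP/(2TP+FP+FN)=82/112=0.7321
Model B: P=114/162=0.7037, R=114/163=0.6994, F1=2PR/(P+R)=2TP/(2TP+FP+FN)=228/325=0.7015
0.7321 > 0.7015 → Model A

Model A


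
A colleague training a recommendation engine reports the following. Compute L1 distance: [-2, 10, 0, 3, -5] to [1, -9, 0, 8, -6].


d = |-2-1| + |10+ 9| + |0-0| + |3-8| + |-5+ 6|
  = 3 + 19 + 0 + 5 + 1
  = 28

28


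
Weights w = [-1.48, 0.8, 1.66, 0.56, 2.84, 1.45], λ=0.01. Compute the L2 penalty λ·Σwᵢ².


‖w‖₂² = (-1.48)² + (0.8)² + (1.66)² + (0.56)² + (2.84)² + (1.45)²
     = 2.1904 + 0.64 + 2.7556 + 0.3136 + 8.0656 + 2.1025
     = 16.0677
λ·‖w‖₂² = 0.01·16.0677 = 0.160677

0.160677


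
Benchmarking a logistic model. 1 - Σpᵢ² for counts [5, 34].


Probabilities: [5/39, 34/39] ≈ [0.1282, 0.8718]
Σpᵢ² = (25 + 1156)/39² = 1181/1521
Gini = 1 - Σpᵢ² = 1 - 1181/1521 = 0.2235

0.2235


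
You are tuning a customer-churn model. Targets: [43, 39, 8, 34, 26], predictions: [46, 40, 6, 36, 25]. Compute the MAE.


Absolute errors: |43-46|=3, |39-40|=1, |8-6|=2, |34-36|=2, |26-25|=1
Sum = 9
MAE = 9/5 = 9/5

9/5


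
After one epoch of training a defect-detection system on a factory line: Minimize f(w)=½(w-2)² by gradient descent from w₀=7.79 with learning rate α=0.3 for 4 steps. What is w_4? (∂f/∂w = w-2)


step 1: grad = 7.79-2 = 5.79; w = 7.79 - 0.3·(5.79) = 6.053
step 2: grad = 6.053-2 = 4.053; w = 6.053 - 0.3·(4.053) = 4.8371
step 3: grad = 4.8371-2 = 2.8371; w = 4.8371 - 0.3·(2.8371) = 3.98597
step 4: grad = 3.98597-2 = 1.98597; w = 3.98597 - 0.3·(1.98597) = 3.390179

3.390179


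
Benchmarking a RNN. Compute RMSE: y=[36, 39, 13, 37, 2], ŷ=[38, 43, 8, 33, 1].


MSE = 62/5 = 12.4
RMSE = √(62/5) = 3.5214

3.5214


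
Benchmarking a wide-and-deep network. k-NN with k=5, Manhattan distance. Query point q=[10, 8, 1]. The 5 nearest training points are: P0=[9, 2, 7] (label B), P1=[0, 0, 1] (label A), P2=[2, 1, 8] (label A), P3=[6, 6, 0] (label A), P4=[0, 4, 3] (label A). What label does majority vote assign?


d(q,P0) = 13  (label B)
d(q,P1) = 18  (label A)
d(q,P2) = 22  (label A)
d(q,P3) = 7  (label A)
d(q,P4) = 16  (label A)
Votes: A=4, B=1
Majority → A

A


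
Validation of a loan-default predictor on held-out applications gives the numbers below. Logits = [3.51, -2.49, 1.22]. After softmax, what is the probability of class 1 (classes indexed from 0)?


Exponentials: e^3.51=33.4483, e^-2.49=0.0829, e^1.22=3.3872
Sum = 36.9184
Softmax = [0.906, 0.0022, 0.0917]
p[1] = 0.0829/36.9184 = 0.0022

0.0022


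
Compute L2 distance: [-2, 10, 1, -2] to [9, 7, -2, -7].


d = √((-2-9)² + (10-7)² + (1+ 2)² + (-2+ 7)²)
  = √(121 + 9 + 9 + 25)
  = √164 = 12.8062

12.8062


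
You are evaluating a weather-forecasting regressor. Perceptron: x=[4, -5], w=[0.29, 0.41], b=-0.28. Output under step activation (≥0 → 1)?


z = (4)·(0.29) + (-5)·(0.41) - 0.28
  = -1.17
step(z) = 0 (z<0)

0


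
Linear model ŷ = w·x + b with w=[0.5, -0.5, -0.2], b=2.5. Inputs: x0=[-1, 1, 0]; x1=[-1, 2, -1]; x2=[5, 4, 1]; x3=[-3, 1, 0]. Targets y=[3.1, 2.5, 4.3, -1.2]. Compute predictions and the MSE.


ŷ0 = (0.5)·(-1) + (-0.5)·(1) + (-0.2)·(0) + 2.5 = 1.5
ŷ1 = (0.5)·(-1) + (-0.5)·(2) + (-0.2)·(-1) + 2.5 = 1.2
ŷ2 = (0.5)·(5) + (-0.5)·(4) + (-0.2)·(1) + 2.5 = 2.8
ŷ3 = (0.5)·(-3) + (-0.5)·(1) + (-0.2)·(0) + 2.5 = 0.5
errors² = [2.56, 1.69, 2.25, 2.89]
MSE = 9.3900/4 = 2.3475

2.3475


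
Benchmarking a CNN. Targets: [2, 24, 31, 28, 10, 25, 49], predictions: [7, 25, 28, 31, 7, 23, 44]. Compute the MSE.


Squared errors: (2-7)²=25, (24-25)²=1, (31-28)²=9, (28-31)²=9, (10-7)²=9, (25-23)²=4, (49-44)²=25
Sum = 82
MSE = 82/7 = 82/7

82/7


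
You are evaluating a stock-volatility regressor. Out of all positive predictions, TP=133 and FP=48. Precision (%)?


Precision = TP/(TP+FP)
= 133/(133+48)
= 133/181 = 73.48%

73.48%


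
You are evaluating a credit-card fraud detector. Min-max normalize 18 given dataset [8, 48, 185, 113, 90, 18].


min=8, max=185
(18-8)/(185-8) = 10/177 = 0.0565

0.0565


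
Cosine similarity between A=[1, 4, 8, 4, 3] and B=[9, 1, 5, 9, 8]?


A·B = 1·9 + 4·1 + 8·5 + 4·9 + 3·8 = 113
‖A‖ = √106 = 10.2956, ‖B‖ = √252 = 15.8745
cos = 113/(√106·√252) = 113/√26712 = 0.6914

0.6914


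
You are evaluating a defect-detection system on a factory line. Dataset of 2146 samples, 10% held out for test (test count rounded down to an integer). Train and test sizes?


Test = ⌊2146·10/100⌋ = 214
Train = 2146 - 214 = 1932

Train: 1932, Test: 214


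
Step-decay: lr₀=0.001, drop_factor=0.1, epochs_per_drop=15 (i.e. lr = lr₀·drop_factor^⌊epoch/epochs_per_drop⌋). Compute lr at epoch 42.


n_drops = ⌊42/15⌋ = 2
lr = 0.001·0.1^2 = 0.001·0.01 = 0.00001

0.00001


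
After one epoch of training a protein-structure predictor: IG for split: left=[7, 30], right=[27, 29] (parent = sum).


Parent = [34, 59], H_parent = 0.9472
H_left = 0.6998 (n=37), H_right = 0.9991 (n=56)
H_children = (37/93)·0.6998 + (56/93)·0.9991 = 0.88
IG = 0.9472 - 0.88 = 0.0672

0.0672


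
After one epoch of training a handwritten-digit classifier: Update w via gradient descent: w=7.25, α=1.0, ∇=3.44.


w_new = w - α·∇
= 7.25 - 1.0·3.44
= 7.25 - 3.44
= 3.81

3.81


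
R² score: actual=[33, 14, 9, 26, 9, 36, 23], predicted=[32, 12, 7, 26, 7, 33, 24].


ȳ = 21.4286
SS_res = Σ(y-ŷ)² = 23
SS_tot = Σ(y-ȳ)² = 733.71
R² = 1 - SS_res/SS_tot = 1 - 0.0313 = 0.9687

0.9687


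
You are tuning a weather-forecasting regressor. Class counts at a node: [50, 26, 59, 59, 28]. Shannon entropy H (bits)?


Probabilities: [50/222, 26/222, 59/222, 59/222, 28/222] ≈ [0.2252, 0.1171, 0.2658, 0.2658, 0.1261]
H = -((50/222)·log₂(50/222) + (26/222)·log₂(26/222) + (59/222)·log₂(59/222) + (59/222)·log₂(59/222) + (28/222)·log₂(28/222))
  = 2.2396 bits

2.2396 bits


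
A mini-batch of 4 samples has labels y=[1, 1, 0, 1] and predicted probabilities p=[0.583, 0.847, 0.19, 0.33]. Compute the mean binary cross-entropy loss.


L[0] = -ln(0.583) = 0.5396
L[1] = -ln(0.847) = 0.1661
L[2] = -ln(1-0.19) = -ln(0.81) = 0.2107
L[3] = -ln(0.33) = 1.1087
mean = (0.5396 + 0.1661 + 0.2107 + 1.1087)/4 = 0.5063

0.5063


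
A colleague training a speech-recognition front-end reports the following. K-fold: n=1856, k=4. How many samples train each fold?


Fold size = 1856/4 = 464
Training per fold = 1856 - 464 = 1392

1392


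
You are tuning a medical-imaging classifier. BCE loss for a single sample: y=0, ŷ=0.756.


BCE = -[y·ln(p) + (1-y)·ln(1-p)]
= -0 - 1·ln(1-0.756)
= -ln(0.244) = 1.4106

1.4106


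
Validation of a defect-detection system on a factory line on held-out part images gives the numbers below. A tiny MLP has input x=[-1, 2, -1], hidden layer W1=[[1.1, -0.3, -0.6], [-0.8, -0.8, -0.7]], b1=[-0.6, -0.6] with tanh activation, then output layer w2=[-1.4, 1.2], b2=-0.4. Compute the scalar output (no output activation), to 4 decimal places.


z1[0] = (1.1)·(-1) + (-0.3)·(2) + (-0.6)·(-1) - 0.6 = -1.7
z1[1] = (-0.8)·(-1) + (-0.8)·(2) + (-0.7)·(-1) - 0.6 = -0.7
h = tanh(z1) = [-0.9354, -0.6044]
output = (-1.4)·(-0.9354) + (1.2)·(-0.6044) - 0.4 = 0.1843

0.1843


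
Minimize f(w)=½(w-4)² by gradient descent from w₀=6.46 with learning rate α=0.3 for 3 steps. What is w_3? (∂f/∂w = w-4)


step 1: grad = 6.46-4 = 2.46; w = 6.46 - 0.3·(2.46) = 5.722
step 2: grad = 5.722-4 = 1.722; w = 5.722 - 0.3·(1.722) = 5.2054
step 3: grad = 5.2054-4 = 1.2054; w = 5.2054 - 0.3·(1.2054) = 4.84378

4.84378


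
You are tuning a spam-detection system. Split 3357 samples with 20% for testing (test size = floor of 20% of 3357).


Test = ⌊3357·20/100⌋ = 671
Train = 3357 - 671 = 2686

Train: 2686, Test: 671


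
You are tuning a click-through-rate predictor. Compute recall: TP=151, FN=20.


Recall = TP/(TP+FN)
= 151/(151+20)
= 151/171 = 88.3%

88.3%


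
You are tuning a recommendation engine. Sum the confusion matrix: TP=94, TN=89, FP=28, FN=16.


Total = TP + TN + FP + FN
= 94 + 89 + 28 + 16
= 227
(Predicted positive: 122, predicted negative: 105)

227


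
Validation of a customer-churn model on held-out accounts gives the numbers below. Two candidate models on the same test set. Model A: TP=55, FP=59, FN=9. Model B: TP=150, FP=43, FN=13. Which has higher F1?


Model A: P=55/114=0.4825, R=55/64=0.8594, F1=2PR/(P+R)=2TP/(2TP+FP+FN)=110/178=0.618
Model B: P=150/193=0.7772, R=150/163=0.9202, F1=2PR/(P+R)=2TP/(2TP+FP+FN)=300/356=0.8427
0.618 < 0.8427 → Model B

Model B


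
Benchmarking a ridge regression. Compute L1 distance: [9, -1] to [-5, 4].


d = |9+ 5| + |-1-4|
  = 14 + 5
  = 19

19


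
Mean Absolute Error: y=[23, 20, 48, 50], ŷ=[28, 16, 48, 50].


Absolute errors: |23-28|=5, |20-16|=4, |48-48|=0, |50-50|=0
Sum = 9
MAE = 9/4 = 9/4

9/4


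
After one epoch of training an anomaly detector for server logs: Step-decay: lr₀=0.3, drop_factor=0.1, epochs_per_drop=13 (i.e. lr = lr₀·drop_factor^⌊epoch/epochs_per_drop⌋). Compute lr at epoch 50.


n_drops = ⌊50/13⌋ = 3
lr = 0.3·0.1^3 = 0.3·0.001 = 0.0003

0.0003


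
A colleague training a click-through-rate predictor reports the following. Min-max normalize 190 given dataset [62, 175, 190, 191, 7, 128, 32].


min=7, max=191
(190-7)/(191-7) = 183/184 = 0.9946

0.9946


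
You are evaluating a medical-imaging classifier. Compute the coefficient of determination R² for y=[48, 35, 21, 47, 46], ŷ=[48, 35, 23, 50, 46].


ȳ = 39.4
SS_res = Σ(y-ŷ)² = 13
SS_tot = Σ(y-ȳ)² = 533.2
R² = 1 - SS_res/SS_tot = 1 - 0.0244 = 0.9756

0.9756


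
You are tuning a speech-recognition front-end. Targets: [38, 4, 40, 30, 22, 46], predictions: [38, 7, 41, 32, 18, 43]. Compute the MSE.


Squared errors: (38-38)²=0, (4-7)²=9, (40-41)²=1, (30-32)²=4, (22-18)²=16, (46-43)²=9
Sum = 39
MSE = 39/6 = 13/2

13/2


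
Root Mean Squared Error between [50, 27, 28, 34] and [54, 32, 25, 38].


MSE = 66/4 = 16.5
RMSE = √(66/4) = 4.062

4.062


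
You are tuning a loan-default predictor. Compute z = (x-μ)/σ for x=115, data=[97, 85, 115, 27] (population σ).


μ = 81, σ = 32.9545
z = (115 - 81)/32.9545 = 1.0317

1.0317


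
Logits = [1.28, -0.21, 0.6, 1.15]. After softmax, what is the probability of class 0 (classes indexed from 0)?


Exponentials: e^1.28=3.5966, e^-0.21=0.8106, e^0.6=1.8221, e^1.15=3.1582
Sum = 9.3875
Softmax = [0.3831, 0.0863, 0.1941, 0.3364]
p[0] = 3.5966/9.3875 = 0.3831

0.3831


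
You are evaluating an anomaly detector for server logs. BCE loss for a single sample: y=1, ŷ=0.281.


BCE = -[y·ln(p) + (1-y)·ln(1-p)]
= -1·ln(0.281) - 0
= -ln(0.281) = 1.2694

1.2694


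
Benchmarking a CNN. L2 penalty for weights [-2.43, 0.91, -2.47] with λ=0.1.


‖w‖₂² = (-2.43)² + (0.91)² + (-2.47)²
     = 5.9049 + 0.8281 + 6.1009
     = 12.8339
λ·‖w‖₂² = 0.1·12.8339 = 1.28339

1.28339


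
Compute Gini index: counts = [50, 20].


Probabilities: [50/70, 20/70] ≈ [0.7143, 0.2857]
Σpᵢ² = (2500 + 400)/70² = 2900/4900
Gini = 1 - Σpᵢ² = 1 - 2900/4900 = 0.4082

0.4082


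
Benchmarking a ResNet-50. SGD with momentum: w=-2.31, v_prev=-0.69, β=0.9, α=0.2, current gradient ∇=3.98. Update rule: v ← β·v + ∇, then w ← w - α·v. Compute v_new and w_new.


v_new = 0.9·-0.69 + 3.98 = -0.621 + 3.98 = 3.359
w_new = -2.31 - 0.2·3.359 = -2.31 - 0.6718 = -2.9818

v_new=3.359, w_new=-2.9818


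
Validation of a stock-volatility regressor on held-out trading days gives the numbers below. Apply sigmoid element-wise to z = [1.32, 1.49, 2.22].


σ(1.32) = 1/(1+e^-1.32) = 0.7892
σ(1.49) = 1/(1+e^-1.49) = 0.8161
σ(2.22) = 1/(1+e^-2.22) = 0.902
result = [0.7892, 0.8161, 0.902]

[0.7892, 0.8161, 0.902]


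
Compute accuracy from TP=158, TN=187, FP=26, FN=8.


Accuracy = (TP+TN)/(TP+TN+FP+FN)
= (158+187)/(379)
= 345/379 = 91.03%

91.03%


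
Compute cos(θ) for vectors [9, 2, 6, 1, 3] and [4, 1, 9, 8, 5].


A·B = 9·4 + 2·1 + 6·9 + 1·8 + 3·5 = 115
‖A‖ = √131 = 11.4455, ‖B‖ = √187 = 13.6748
cos = 115/(√131·√187) = 115/√24497 = 0.7348

0.7348


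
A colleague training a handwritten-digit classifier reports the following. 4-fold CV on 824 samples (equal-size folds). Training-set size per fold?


Fold size = 824/4 = 206
Training per fold = 824 - 206 = 618

618


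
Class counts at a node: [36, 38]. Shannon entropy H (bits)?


Probabilities: [36/74, 38/74] ≈ [0.4865, 0.5135]
H = -((36/74)·log₂(36/74) + (38/74)·log₂(38/74))
  = 0.9995 bits

0.9995 bits


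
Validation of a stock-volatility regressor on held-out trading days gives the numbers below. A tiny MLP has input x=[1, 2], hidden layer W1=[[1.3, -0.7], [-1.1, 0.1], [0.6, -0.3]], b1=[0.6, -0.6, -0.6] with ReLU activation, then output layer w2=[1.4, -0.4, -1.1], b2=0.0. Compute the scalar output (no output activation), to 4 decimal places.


z1[0] = (1.3)·(1) + (-0.7)·(2) + 0.6 = 0.5
z1[1] = (-1.1)·(1) + (0.1)·(2) - 0.6 = -1.5
z1[2] = (0.6)·(1) + (-0.3)·(2) - 0.6 = -0.6
h = ReLU(z1) = [0.5, 0.0, 0.0]
output = (1.4)·(0.5) + (-0.4)·(0.0) + (-1.1)·(0.0) + 0.0 = 0.7

0.7


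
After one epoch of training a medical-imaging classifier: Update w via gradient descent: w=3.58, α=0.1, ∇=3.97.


w_new = w - α·∇
= 3.58 - 0.1·3.97
= 3.58 - 0.397
= 3.183

3.183


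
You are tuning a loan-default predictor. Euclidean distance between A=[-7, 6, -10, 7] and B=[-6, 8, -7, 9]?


d = √((-7+ 6)² + (6-8)² + (-10+ 7)² + (7-9)²)
  = √(1 + 4 + 9 + 4)
  = √18 = 4.2426

4.2426


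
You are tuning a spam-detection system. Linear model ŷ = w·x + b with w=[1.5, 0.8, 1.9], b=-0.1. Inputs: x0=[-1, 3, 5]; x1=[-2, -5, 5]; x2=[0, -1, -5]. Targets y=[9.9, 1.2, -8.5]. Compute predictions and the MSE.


ŷ0 = (1.5)·(-1) + (0.8)·(3) + (1.9)·(5) - 0.1 = 10.3
ŷ1 = (1.5)·(-2) + (0.8)·(-5) + (1.9)·(5) - 0.1 = 2.4
ŷ2 = (1.5)·(0) + (0.8)·(-1) + (1.9)·(-5) - 0.1 = -10.4
errors² = [0.16, 1.44, 3.61]
MSE = 5.2100/3 = 1.7367

1.7367


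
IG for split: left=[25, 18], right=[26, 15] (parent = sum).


Parent = [51, 33], H_parent = 0.9666
H_left = 0.9808 (n=43), H_right = 0.9474 (n=41)
H_children = (43/84)·0.9808 + (41/84)·0.9474 = 0.9645
IG = 0.9666 - 0.9645 = 0.0021

0.0021


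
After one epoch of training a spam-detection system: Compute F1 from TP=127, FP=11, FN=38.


Precision = 127/138 = 0.9203
Recall = 127/165 = 0.7697
F1 = 2·P·R/(P+R) = 2·TP/(2·TP+FP+FN) = 254/(254+11+38) = 254/303 = 0.8383

0.8383


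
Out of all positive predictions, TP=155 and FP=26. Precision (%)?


Precision = TP/(TP+FP)
= 155/(155+26)
= 155/181 = 85.64%

85.64%


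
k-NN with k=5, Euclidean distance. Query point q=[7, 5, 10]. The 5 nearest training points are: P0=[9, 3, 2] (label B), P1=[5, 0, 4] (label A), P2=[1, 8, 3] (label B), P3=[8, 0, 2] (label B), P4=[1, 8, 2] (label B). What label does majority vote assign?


d(q,P0) = 8.4853  (label B)
d(q,P1) = 8.0623  (label A)
d(q,P2) = 9.6954  (label B)
d(q,P3) = 9.4868  (label B)
d(q,P4) = 10.4403  (label B)
Votes: A=1, B=4
Majority → B

B


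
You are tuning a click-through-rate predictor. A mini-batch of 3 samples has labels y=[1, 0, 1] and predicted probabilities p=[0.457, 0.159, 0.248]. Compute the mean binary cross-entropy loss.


L[0] = -ln(0.457) = 0.7831
L[1] = -ln(1-0.159) = -ln(0.841) = 0.1732
L[2] = -ln(0.248) = 1.3943
mean = (0.7831 + 0.1732 + 1.3943)/3 = 0.7835

0.7835


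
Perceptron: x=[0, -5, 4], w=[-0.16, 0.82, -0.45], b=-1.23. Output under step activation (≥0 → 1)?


z = (0)·(-0.16) + (-5)·(0.82) + (4)·(-0.45) - 1.23
  = -7.13
step(z) = 0 (z<0)

0


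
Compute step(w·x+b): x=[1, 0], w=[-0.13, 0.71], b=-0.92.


z = (1)·(-0.13) + (0)·(0.71) - 0.92
  = -1.05
step(z) = 0 (z<0)

0


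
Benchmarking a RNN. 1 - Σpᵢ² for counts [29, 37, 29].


Probabilities: [29/95, 37/95, 29/95] ≈ [0.3053, 0.3895, 0.3053]
Σpᵢ² = (841 + 1369 + 841)/95² = 3051/9025
Gini = 1 - Σpᵢ² = 1 - 3051/9025 = 0.6619

0.6619


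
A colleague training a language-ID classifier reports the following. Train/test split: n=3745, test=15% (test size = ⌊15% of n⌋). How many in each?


Test = ⌊3745·15/100⌋ = 561
Train = 3745 - 561 = 3184

Train: 3184, Test: 561


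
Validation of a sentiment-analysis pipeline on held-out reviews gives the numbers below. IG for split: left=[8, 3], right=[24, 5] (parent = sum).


Parent = [32, 8], H_parent = 0.7219
H_left = 0.8454 (n=11), H_right = 0.6632 (n=29)
H_children = (11/40)·0.8454 + (29/40)·0.6632 = 0.7133
IG = 0.7219 - 0.7133 = 0.0086

0.0086


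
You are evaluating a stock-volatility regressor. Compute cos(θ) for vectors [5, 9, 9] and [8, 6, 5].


A·B = 5·8 + 9·6 + 9·5 = 139
‖A‖ = √187 = 13.6748, ‖B‖ = √125 = 11.1803
cos = 139/(√187·√125) = 139/√23375 = 0.9092

0.9092


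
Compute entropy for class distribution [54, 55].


Probabilities: [54/109, 55/109] ≈ [0.4954, 0.5046]
H = -((54/109)·log₂(54/109) + (55/109)·log₂(55/109))
  = 0.9999 bits

0.9999 bits


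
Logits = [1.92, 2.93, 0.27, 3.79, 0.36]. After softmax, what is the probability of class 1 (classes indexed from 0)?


Exponentials: e^1.92=6.821, e^2.93=18.7276, e^0.27=1.31, e^3.79=44.2564, e^0.36=1.4333
Sum = 72.5483
Softmax = [0.094, 0.2581, 0.0181, 0.61, 0.0198]
p[1] = 18.7276/72.5483 = 0.2581

0.2581


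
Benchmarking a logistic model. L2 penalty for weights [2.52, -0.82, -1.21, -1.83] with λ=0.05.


‖w‖₂² = (2.52)² + (-0.82)² + (-1.21)² + (-1.83)²
     = 6.3504 + 0.6724 + 1.4641 + 3.3489
     = 11.8358
λ·‖w‖₂² = 0.05·11.8358 = 0.59179

0.59179


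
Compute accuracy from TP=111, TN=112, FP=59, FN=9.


Accuracy = (TP+TN)/(TP+TN+FP+FN)
= (111+112)/(291)
= 223/291 = 76.63%

76.63%


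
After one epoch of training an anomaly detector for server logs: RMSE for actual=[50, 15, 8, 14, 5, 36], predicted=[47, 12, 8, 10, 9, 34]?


MSE = 54/6 = 9
RMSE = √(54/6) = 3.0

3.0


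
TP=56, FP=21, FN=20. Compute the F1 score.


Precision = 56/77 = 0.7273
Recall = 56/76 = 0.7368
F1 = 2·P·R/(P+R) = 2·TP/(2·TP+FP+FN) = 112/(112+21+20) = 112/153 = 0.732

0.732


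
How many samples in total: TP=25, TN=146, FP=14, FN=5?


Total = TP + TN + FP + FN
= 25 + 146 + 14 + 5
= 190
(Predicted positive: 39, predicted negative: 151)

190


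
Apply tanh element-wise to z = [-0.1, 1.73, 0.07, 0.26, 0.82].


tanh(-0.1) = -0.0997
tanh(1.73) = 0.9391
tanh(0.07) = 0.0699
tanh(0.26) = 0.2543
tanh(0.82) = 0.6751
result = [-0.0997, 0.9391, 0.0699, 0.2543, 0.6751]

[-0.0997, 0.9391, 0.0699, 0.2543, 0.6751]


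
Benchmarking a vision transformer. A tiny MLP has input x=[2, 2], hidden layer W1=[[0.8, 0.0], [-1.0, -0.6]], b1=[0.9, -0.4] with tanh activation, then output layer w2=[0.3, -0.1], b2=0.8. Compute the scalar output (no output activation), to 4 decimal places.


z1[0] = (0.8)·(2) + (0.0)·(2) + 0.9 = 2.5
z1[1] = (-1.0)·(2) + (-0.6)·(2) - 0.4 = -3.6
h = tanh(z1) = [0.9866, -0.9985]
output = (0.3)·(0.9866) + (-0.1)·(-0.9985) + 0.8 = 1.1958

1.1958


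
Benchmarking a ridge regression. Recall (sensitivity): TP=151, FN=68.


Recall = TP/(TP+FN)
= 151/(151+68)
= 151/219 = 68.95%

68.95%


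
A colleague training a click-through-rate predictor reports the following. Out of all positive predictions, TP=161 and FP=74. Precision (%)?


Precision = TP/(TP+FP)
= 161/(161+74)
= 161/235 = 68.51%

68.51%


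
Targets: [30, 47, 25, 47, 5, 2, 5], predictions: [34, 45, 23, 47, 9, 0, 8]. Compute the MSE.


Squared errors: (30-34)²=16, (47-45)²=4, (25-23)²=4, (47-47)²=0, (5-9)²=16, (2-0)²=4, (5-8)²=9
Sum = 53
MSE = 53/7 = 53/7

53/7


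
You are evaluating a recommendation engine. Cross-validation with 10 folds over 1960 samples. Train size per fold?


Fold size = 1960/10 = 196
Training per fold = 1960 - 196 = 1764

1764


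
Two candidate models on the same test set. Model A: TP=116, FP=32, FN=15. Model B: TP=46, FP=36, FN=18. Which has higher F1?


Model A: P=116/148=0.7838, R=116/131=0.8855, F1=2PR/(P+R)=2TP/(2TP+FP+FN)=232/279=0.8315
Model B: P=46/82=0.561, R=46/64=0.7188, F1=2PR/(P+R)=2TP/(2TP+FP+FN)=92/146=0.6301
0.8315 > 0.6301 → Model A

Model A


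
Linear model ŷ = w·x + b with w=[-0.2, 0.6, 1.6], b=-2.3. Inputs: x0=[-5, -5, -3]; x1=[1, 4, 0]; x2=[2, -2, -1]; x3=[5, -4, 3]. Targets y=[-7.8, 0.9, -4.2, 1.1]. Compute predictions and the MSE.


ŷ0 = (-0.2)·(-5) + (0.6)·(-5) + (1.6)·(-3) - 2.3 = -9.1
ŷ1 = (-0.2)·(1) + (0.6)·(4) + (1.6)·(0) - 2.3 = -0.1
ŷ2 = (-0.2)·(2) + (0.6)·(-2) + (1.6)·(-1) - 2.3 = -5.5
ŷ3 = (-0.2)·(5) + (0.6)·(-4) + (1.6)·(3) - 2.3 = -0.9
errors² = [1.69, 1.0, 1.69, 4.0]
MSE = 8.3800/4 = 2.095

2.095


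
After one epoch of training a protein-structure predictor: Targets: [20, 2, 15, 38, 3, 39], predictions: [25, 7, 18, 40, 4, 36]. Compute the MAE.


Absolute errors: |20-25|=5, |2-7|=5, |15-18|=3, |38-40|=2, |3-4|=1, |39-36|=3
Sum = 19
MAE = 19/6 = 19/6

19/6


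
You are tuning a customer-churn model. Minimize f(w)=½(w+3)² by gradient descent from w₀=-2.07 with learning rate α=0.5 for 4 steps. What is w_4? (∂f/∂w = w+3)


step 1: grad = -2.07+3 = 0.93; w = -2.07 - 0.5·(0.93) = -2.535
step 2: grad = -2.535+3 = 0.465; w = -2.535 - 0.5·(0.465) = -2.7675
step 3: grad = -2.7675+3 = 0.2325; w = -2.7675 - 0.5·(0.2325) = -2.88375
step 4: grad = -2.88375+3 = 0.11625; w = -2.88375 - 0.5·(0.11625) = -2.941875

-2.941875


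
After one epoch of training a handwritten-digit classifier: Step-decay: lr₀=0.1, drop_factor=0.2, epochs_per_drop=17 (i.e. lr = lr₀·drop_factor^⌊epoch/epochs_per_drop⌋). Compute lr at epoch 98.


n_drops = ⌊98/17⌋ = 5
lr = 0.1·0.2^5 = 0.1·0.00032 = 0.000032

0.000032


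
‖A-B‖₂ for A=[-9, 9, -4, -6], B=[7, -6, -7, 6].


d = √((-9-7)² + (9+ 6)² + (-4+ 7)² + (-6-6)²)
  = √(256 + 225 + 9 + 144)
  = √634 = 25.1794

25.1794


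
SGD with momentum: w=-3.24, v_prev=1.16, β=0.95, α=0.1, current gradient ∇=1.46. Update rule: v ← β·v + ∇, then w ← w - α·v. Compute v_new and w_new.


v_new = 0.95·1.16 + 1.46 = 1.102 + 1.46 = 2.562
w_new = -3.24 - 0.1·2.562 = -3.24 - 0.2562 = -3.4962

v_new=2.562, w_new=-3.4962


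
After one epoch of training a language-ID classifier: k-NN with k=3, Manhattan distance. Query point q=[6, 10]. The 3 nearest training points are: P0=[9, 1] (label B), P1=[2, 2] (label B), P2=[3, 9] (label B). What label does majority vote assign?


d(q,P0) = 12  (label B)
d(q,P1) = 12  (label B)
d(q,P2) = 4  (label B)
Votes: A=0, B=3
Majority → B

B


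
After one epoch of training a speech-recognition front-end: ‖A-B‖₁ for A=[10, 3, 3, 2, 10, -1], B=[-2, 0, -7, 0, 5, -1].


d = |10+ 2| + |3-0| + |3+ 7| + |2-0| + |10-5| + |-1+ 1|
  = 12 + 3 + 10 + 2 + 5 + 0
  = 32

32


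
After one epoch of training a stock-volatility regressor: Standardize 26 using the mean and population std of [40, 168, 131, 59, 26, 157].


μ = 96.8333, σ = 57.0538
z = (26 - 96.8333)/57.0538 = -1.2415

-1.2415


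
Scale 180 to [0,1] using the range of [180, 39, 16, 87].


min=16, max=180
(180-16)/(180-16) = 164/164 = 1.0

1.0


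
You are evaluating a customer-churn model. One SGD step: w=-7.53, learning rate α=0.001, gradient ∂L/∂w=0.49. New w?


w_new = w - α·∇
= -7.53 - 0.001·0.49
= -7.53 - 0.00049
= -7.53049

-7.53049


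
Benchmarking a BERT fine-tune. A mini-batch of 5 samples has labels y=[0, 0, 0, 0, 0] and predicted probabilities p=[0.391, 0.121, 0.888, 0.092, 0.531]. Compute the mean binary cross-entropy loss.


L[0] = -ln(1-0.391) = -ln(0.609) = 0.4959
L[1] = -ln(1-0.121) = -ln(0.879) = 0.129
L[2] = -ln(1-0.888) = -ln(0.112) = 2.1893
L[3] = -ln(1-0.092) = -ln(0.908) = 0.0965
L[4] = -ln(1-0.531) = -ln(0.469) = 0.7572
mean = (0.4959 + 0.129 + 2.1893 + 0.0965 + 0.7572)/5 = 0.7336

0.7336


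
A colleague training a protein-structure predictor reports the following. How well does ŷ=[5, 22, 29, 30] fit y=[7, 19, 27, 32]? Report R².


ȳ = 21.25
SS_res = Σ(y-ŷ)² = 21
SS_tot = Σ(y-ȳ)² = 356.75
R² = 1 - SS_res/SS_tot = 1 - 0.0589 = 0.9411

0.9411


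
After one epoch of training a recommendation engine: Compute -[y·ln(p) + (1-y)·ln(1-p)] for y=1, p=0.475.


BCE = -[y·ln(p) + (1-y)·ln(1-p)]
= -1·ln(0.475) - 0
= -ln(0.475) = 0.7444

0.7444


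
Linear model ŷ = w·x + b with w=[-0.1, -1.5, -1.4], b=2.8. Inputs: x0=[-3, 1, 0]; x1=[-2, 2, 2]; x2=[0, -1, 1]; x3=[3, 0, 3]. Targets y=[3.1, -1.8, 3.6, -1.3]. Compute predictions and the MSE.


ŷ0 = (-0.1)·(-3) + (-1.5)·(1) + (-1.4)·(0) + 2.8 = 1.6
ŷ1 = (-0.1)·(-2) + (-1.5)·(2) + (-1.4)·(2) + 2.8 = -2.8
ŷ2 = (-0.1)·(0) + (-1.5)·(-1) + (-1.4)·(1) + 2.8 = 2.9
ŷ3 = (-0.1)·(3) + (-1.5)·(0) + (-1.4)·(3) + 2.8 = -1.7
errors² = [2.25, 1.0, 0.49, 0.16]
MSE = 3.9000/4 = 0.975

0.975


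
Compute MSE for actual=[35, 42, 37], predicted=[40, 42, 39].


Squared errors: (35-40)²=25, (42-42)²=0, (37-39)²=4
Sum = 29
MSE = 29/3 = 29/3

29/3


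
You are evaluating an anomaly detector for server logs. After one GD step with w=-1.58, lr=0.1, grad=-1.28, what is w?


w_new = w - α·∇
= -1.58 - 0.1·-1.28
= -1.58 + 0.128
= -1.452

-1.452


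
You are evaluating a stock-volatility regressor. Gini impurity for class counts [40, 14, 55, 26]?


Probabilities: [40/135, 14/135, 55/135, 26/135] ≈ [0.2963, 0.1037, 0.4074, 0.1926]
Σpᵢ² = (1600 + 196 + 3025 + 676)/135² = 5497/18225
Gini = 1 - Σpᵢ² = 1 - 5497/18225 = 0.6984

0.6984


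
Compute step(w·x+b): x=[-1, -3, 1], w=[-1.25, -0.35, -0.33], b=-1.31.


z = (-1)·(-1.25) + (-3)·(-0.35) + (1)·(-0.33) - 1.31
  = 0.66
step(z) = 1 (z≥0)

1


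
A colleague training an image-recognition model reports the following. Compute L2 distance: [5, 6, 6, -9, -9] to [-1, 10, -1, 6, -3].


d = √((5+ 1)² + (6-10)² + (6+ 1)² + (-9-6)² + (-9+ 3)²)
  = √(36 + 16 + 49 + 225 + 36)
  = √362 = 19.0263

19.0263


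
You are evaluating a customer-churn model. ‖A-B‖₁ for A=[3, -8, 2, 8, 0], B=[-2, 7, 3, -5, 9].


d = |3+ 2| + |-8-7| + |2-3| + |8+ 5| + |0-9|
  = 5 + 15 + 1 + 13 + 9
  = 43

43


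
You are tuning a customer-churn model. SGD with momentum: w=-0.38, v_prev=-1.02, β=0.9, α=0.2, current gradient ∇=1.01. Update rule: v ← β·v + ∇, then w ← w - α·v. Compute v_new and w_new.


v_new = 0.9·-1.02 + 1.01 = -0.918 + 1.01 = 0.092
w_new = -0.38 - 0.2·0.092 = -0.38 - 0.0184 = -0.3984

v_new=0.092, w_new=-0.3984


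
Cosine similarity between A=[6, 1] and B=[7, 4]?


A·B = 6·7 + 1·4 = 46
‖A‖ = √37 = 6.0828, ‖B‖ = √65 = 8.0623
cos = 46/(√37·√65) = 46/√2405 = 0.938

0.938


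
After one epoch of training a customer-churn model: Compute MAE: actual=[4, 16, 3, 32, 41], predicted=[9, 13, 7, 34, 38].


Absolute errors: |4-9|=5, |16-13|=3, |3-7|=4, |32-34|=2, |41-38|=3
Sum = 17
MAE = 17/5 = 17/5

17/5


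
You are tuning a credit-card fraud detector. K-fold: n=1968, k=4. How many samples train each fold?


Fold size = 1968/4 = 492
Training per fold = 1968 - 492 = 1476

1476


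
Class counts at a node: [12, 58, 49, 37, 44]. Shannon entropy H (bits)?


Probabilities: [12/200, 58/200, 49/200, 37/200, 44/200] ≈ [0.06, 0.29, 0.245, 0.185, 0.22]
H = -((12/200)·log₂(12/200) + (58/200)·log₂(58/200) + (49/200)·log₂(49/200) + (37/200)·log₂(37/200) + (44/200)·log₂(44/200))
  = 2.1895 bits

2.1895 bits


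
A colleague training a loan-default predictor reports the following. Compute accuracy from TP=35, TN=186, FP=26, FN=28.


Accuracy = (TP+TN)/(TP+TN+FP+FN)
= (35+186)/(275)
= 221/275 = 80.36%

80.36%


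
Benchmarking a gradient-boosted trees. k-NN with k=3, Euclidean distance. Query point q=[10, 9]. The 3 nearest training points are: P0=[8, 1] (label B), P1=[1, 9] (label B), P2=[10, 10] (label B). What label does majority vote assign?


d(q,P0) = 8.2462  (label B)
d(q,P1) = 9.0  (label B)
d(q,P2) = 1.0  (label B)
Votes: A=0, B=3
Majority → B

B


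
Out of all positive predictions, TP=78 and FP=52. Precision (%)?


Precision = TP/(TP+FP)
= 78/(78+52)
= 78/130 = 60.0%

60.0%


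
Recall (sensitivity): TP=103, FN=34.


Recall = TP/(TP+FN)
= 103/(103+34)
= 103/137 = 75.18%

75.18%


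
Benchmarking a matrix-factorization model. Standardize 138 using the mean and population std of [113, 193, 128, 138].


μ = 143, σ = 30.2076
z = (138 - 143)/30.2076 = -0.1655

-0.1655


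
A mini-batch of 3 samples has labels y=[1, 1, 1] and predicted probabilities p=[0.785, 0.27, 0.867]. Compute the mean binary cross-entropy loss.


L[0] = -ln(0.785) = 0.2421
L[1] = -ln(0.27) = 1.3093
L[2] = -ln(0.867) = 0.1427
mean = (0.2421 + 1.3093 + 0.1427)/3 = 0.5647

0.5647
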